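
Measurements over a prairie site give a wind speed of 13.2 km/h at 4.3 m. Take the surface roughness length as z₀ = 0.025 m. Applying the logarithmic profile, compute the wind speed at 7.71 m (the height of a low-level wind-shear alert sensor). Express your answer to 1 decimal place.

Log law: V(z) ∝ ln(z/z₀), so V₂/V₁ = ln(z₂/z₀) / ln(z₁/z₀).
ln(7.71/0.025) = 5.7314, ln(4.3/0.025) = 5.1475
V₂ = 13.2 × 5.7314/5.1475 = 13.2 × 1.1134 = 14.6973 km/h

14.7 km/h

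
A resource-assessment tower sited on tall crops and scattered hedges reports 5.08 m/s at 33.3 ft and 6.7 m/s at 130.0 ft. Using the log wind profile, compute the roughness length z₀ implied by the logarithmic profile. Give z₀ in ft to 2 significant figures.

Log law: V(z) ∝ ln(z/z₀). With r = V₁/V₂ = 5.08/6.7 = 0.75821,
r · ln(z₂/z₀) = ln(z₁/z₀) ⇒ ln z₀ = (ln z₁ − r·ln z₂)/(1 − r)
ln z₀ = (3.50556 − 0.75821×4.86753) / 0.24179 = -0.7653
z₀ = exp(-0.7653) = 0.4652 ft

z₀ ≈ 0.47 ft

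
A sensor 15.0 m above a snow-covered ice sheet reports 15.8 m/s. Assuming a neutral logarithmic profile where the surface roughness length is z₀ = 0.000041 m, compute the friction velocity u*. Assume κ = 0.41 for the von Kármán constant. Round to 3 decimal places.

u* ≈ 0.506 m/s

Log law: V(z) = (u*/κ) · ln(z/z₀) ⇒ u* = κ · V / ln(z/z₀)
u* = 0.41 × 15.8 / ln(15.0/0.000041) = 0.41 × 15.8 / 12.8100
   = 6.4780 / 12.8100 = 0.5057 m/s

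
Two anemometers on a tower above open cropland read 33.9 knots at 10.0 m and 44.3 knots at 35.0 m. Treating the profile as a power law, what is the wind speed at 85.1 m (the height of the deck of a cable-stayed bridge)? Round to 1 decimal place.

53.6 knots

First find α: α = ln(V₂/V₁)/ln(z₂/z₁) = ln(44.3/33.9)/ln(35.0/10.0) = 0.26757/1.25276 = 0.2136
Extrapolate from 35.0 m to 85.1 m: V₃ = 44.3 × (85.1/35.0)^0.2136 = 44.3 × 1.2090 = 53.5571 knots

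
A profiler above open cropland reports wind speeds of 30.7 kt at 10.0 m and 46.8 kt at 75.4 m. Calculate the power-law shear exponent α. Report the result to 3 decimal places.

Power law: V₂/V₁ = (z₂/z₁)^α ⇒ α = ln(V₂/V₁) / ln(z₂/z₁)
α = ln(46.8/30.7) / ln(75.4/10.0) = ln(1.5244) / ln(7.5400)
  = 0.42162 / 2.02022 = 0.20870

α ≈ 0.209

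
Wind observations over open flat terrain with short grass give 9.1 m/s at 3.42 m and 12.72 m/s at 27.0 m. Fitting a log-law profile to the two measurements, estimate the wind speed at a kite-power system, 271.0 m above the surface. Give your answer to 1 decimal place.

Log law: V ∝ ln(z/z₀). From the pair, with r = V₁/V₂ = 0.71541,
ln z₀ = (ln z₁ − r·ln z₂)/(1 − r) = (1.2296 − 0.71541×3.2958)/0.28459 = -3.9644 → z₀ = 0.01898 m
V₃ = V₁ · ln(z₃/z₀)/ln(z₁/z₀) = 9.1 × 9.5665/5.1940 = 16.7606 m/s

16.8 m/s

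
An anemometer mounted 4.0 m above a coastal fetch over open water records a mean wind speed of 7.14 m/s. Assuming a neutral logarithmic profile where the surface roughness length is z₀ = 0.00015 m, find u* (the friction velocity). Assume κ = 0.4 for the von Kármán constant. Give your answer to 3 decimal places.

Log law: V(z) = (u*/κ) · ln(z/z₀) ⇒ u* = κ · V / ln(z/z₀)
u* = 0.4 × 7.14 / ln(4.0/0.00015) = 0.4 × 7.14 / 10.1912
   = 2.8560 / 10.1912 = 0.2802 m/s

u* ≈ 0.280 m/s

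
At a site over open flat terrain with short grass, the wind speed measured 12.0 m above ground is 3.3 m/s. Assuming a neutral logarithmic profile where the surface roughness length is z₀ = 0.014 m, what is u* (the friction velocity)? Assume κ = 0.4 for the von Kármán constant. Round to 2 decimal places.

u* ≈ 0.20 m/s

Log law: V(z) = (u*/κ) · ln(z/z₀) ⇒ u* = κ · V / ln(z/z₀)
u* = 0.4 × 3.3 / ln(12.0/0.014) = 0.4 × 3.3 / 6.7536
   = 1.3200 / 6.7536 = 0.1955 m/s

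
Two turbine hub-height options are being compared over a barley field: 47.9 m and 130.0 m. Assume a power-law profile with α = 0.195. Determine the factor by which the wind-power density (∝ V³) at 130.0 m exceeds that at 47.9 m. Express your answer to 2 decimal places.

Speed ratio: V_B/V_A = (z_B/z_A)^α = (130.0/47.9)^0.195 = (2.7140)^0.195 = 1.21494
Power-density ratio: P_B/P_A = (V_B/V_A)³ = (1.21494)³ = 1.79333

1.79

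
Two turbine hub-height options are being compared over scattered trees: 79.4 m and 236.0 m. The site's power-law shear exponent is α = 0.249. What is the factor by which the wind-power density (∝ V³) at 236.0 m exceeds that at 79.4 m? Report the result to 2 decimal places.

Speed ratio: V_B/V_A = (z_B/z_A)^α = (236.0/79.4)^0.249 = (2.9723)^0.249 = 1.31160
Power-density ratio: P_B/P_A = (V_B/V_A)³ = (1.31160)³ = 2.25631

2.26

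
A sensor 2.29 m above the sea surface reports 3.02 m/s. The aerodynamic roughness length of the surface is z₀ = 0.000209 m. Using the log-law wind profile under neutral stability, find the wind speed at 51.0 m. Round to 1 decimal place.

Log law: V(z) ∝ ln(z/z₀), so V₂/V₁ = ln(z₂/z₀) / ln(z₁/z₀).
ln(51.0/0.000209) = 12.4050, ln(2.29/0.000209) = 9.3017
V₂ = 3.02 × 12.4050/9.3017 = 3.02 × 1.3336 = 4.0275 m/s

4.0 m/s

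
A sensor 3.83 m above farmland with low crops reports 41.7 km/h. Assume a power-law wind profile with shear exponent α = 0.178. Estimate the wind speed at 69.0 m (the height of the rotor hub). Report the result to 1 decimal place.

69.8 km/h

Power-law profile: V₂ = V₁ · (z₂/z₁)^α
V₂ = 41.7 × (69.0/3.83)^0.178 = 41.7 × (18.0157)^0.178
    = 41.7 × 1.6730 = 69.7657 km/h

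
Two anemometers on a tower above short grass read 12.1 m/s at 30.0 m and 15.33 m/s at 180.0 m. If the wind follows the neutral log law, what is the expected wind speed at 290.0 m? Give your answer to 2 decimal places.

Log law: V ∝ ln(z/z₀). From the pair, with r = V₁/V₂ = 0.78930,
ln z₀ = (ln z₁ − r·ln z₂)/(1 − r) = (3.4012 − 0.78930×5.1930)/0.21070 = -3.3110 → z₀ = 0.03648 m
V₃ = V₁ · ln(z₃/z₀)/ln(z₁/z₀) = 12.1 × 8.9808/6.7122 = 16.1897 m/s

16.19 m/s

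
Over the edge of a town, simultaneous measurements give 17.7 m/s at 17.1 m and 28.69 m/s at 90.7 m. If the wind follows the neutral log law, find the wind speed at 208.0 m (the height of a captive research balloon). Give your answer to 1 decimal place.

Log law: V ∝ ln(z/z₀). From the pair, with r = V₁/V₂ = 0.61694,
ln z₀ = (ln z₁ − r·ln z₂)/(1 − r) = (2.8391 − 0.61694×4.5076)/0.38306 = 0.1519 → z₀ = 1.164 m
V₃ = V₁ · ln(z₃/z₀)/ln(z₁/z₀) = 17.7 × 5.1856/2.6872 = 34.1569 m/s

34.2 m/s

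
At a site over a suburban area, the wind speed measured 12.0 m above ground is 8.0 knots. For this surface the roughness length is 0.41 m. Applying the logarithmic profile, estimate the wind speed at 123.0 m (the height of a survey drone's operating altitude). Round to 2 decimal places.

Log law: V(z) ∝ ln(z/z₀), so V₂/V₁ = ln(z₂/z₀) / ln(z₁/z₀).
ln(123.0/0.41) = 5.7038, ln(12.0/0.41) = 3.3765
V₂ = 8.0 × 5.7038/3.3765 = 8.0 × 1.6893 = 13.5141 knots

13.51 knots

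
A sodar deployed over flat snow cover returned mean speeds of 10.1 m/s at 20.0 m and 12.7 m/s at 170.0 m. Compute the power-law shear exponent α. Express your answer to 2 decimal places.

α ≈ 0.11

Power law: V₂/V₁ = (z₂/z₁)^α ⇒ α = ln(V₂/V₁) / ln(z₂/z₁)
α = ln(12.7/10.1) / ln(170.0/20.0) = ln(1.2574) / ln(8.5000)
  = 0.22907 / 2.14007 = 0.10704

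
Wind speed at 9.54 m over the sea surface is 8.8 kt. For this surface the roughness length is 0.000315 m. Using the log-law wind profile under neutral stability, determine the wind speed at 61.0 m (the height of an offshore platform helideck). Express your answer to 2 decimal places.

Log law: V(z) ∝ ln(z/z₀), so V₂/V₁ = ln(z₂/z₀) / ln(z₁/z₀).
ln(61.0/0.000315) = 12.1738, ln(9.54/0.000315) = 10.3184
V₂ = 8.8 × 12.1738/10.3184 = 8.8 × 1.1798 = 10.3823 kt

10.38 kt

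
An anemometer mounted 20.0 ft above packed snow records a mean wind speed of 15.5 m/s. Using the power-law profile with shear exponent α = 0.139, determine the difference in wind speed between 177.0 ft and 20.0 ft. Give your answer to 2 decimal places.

5.49 m/s

Power law: V₂ = V₁ · (z₂/z₁)^α = 15.5 × (8.8500)^0.139 = 20.9873 m/s
ΔV = 20.9873 − 15.5 = 5.4873 m/s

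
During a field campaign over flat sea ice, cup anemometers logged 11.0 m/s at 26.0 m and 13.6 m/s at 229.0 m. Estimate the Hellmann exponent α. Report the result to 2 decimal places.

Power law: V₂/V₁ = (z₂/z₁)^α ⇒ α = ln(V₂/V₁) / ln(z₂/z₁)
α = ln(13.6/11.0) / ln(229.0/26.0) = ln(1.2364) / ln(8.8077)
  = 0.21217 / 2.17563 = 0.09752

α ≈ 0.10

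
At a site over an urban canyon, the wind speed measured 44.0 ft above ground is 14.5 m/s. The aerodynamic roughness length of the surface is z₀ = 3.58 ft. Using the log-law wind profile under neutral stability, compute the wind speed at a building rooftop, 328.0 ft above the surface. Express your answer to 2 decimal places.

26.11 m/s

Log law: V(z) ∝ ln(z/z₀), so V₂/V₁ = ln(z₂/z₀) / ln(z₁/z₀).
ln(328.0/3.58) = 4.5177, ln(44.0/3.58) = 2.5088
V₂ = 14.5 × 4.5177/2.5088 = 14.5 × 1.8007 = 26.1102 m/s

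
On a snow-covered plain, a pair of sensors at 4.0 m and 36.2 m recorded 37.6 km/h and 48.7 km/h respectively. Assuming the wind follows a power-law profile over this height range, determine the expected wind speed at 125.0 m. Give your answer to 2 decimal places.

First find α: α = ln(V₂/V₁)/ln(z₂/z₁) = ln(48.7/37.6)/ln(36.2/4.0) = 0.25867/2.20276 = 0.1174
Extrapolate from 36.2 m to 125.0 m: V₃ = 48.7 × (125.0/36.2)^0.1174 = 48.7 × 1.1567 = 56.3289 km/h

56.33 km/h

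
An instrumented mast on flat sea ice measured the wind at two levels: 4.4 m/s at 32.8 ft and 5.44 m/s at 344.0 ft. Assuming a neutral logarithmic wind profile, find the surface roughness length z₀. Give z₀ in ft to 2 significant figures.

Log law: V(z) ∝ ln(z/z₀). With r = V₁/V₂ = 4.4/5.44 = 0.80882,
r · ln(z₂/z₀) = ln(z₁/z₀) ⇒ ln z₀ = (ln z₁ − r·ln z₂)/(1 − r)
ln z₀ = (3.49043 − 0.80882×5.84064) / 0.19118 = -6.4528
z₀ = exp(-6.4528) = 0.001576 ft

z₀ ≈ 0.0016 ft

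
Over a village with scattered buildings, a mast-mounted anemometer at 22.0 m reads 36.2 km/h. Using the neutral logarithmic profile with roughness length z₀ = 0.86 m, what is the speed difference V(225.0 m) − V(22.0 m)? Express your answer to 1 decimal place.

Log law: V₂ = V₁ · ln(z₂/z₀)/ln(z₁/z₀) = 36.2 × 5.5669/3.2419 = 62.1626 km/h
ΔV = 62.1626 − 36.2 = 25.9626 km/h

26.0 km/h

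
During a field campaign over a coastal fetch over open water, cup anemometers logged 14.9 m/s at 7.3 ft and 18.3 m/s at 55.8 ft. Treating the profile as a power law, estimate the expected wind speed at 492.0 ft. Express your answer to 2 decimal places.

First find α: α = ln(V₂/V₁)/ln(z₂/z₁) = ln(18.3/14.9)/ln(55.8/7.3) = 0.20554/2.03390 = 0.1011
Extrapolate from 55.8 ft to 492.0 ft: V₃ = 18.3 × (492.0/55.8)^0.1011 = 18.3 × 1.2460 = 22.8026 m/s

22.80 m/s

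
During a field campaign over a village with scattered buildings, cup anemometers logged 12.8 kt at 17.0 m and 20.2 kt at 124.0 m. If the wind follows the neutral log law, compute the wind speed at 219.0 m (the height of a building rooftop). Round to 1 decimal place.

Log law: V ∝ ln(z/z₀). From the pair, with r = V₁/V₂ = 0.63366,
ln z₀ = (ln z₁ − r·ln z₂)/(1 − r) = (2.8332 − 0.63366×4.8203)/0.36634 = -0.6039 → z₀ = 0.5467 m
V₃ = V₁ · ln(z₃/z₀)/ln(z₁/z₀) = 12.8 × 5.9929/3.4371 = 22.3182 kt

22.3 kt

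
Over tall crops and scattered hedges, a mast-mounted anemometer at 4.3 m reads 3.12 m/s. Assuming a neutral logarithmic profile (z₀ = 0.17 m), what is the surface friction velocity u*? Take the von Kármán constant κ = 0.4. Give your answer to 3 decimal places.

Log law: V(z) = (u*/κ) · ln(z/z₀) ⇒ u* = κ · V / ln(z/z₀)
u* = 0.4 × 3.12 / ln(4.3/0.17) = 0.4 × 3.12 / 3.2306
   = 1.2480 / 3.2306 = 0.3863 m/s

u* ≈ 0.386 m/s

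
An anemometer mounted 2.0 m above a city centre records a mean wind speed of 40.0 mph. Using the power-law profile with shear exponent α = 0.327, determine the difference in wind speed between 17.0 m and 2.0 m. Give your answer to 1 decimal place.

40.5 mph

Power law: V₂ = V₁ · (z₂/z₁)^α = 40.0 × (8.5000)^0.327 = 80.5341 mph
ΔV = 80.5341 − 40.0 = 40.5341 mph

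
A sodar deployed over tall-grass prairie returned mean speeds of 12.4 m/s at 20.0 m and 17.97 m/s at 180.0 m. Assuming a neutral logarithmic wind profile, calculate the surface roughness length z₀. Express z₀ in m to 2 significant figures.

Log law: V(z) ∝ ln(z/z₀). With r = V₁/V₂ = 12.4/17.97 = 0.69004,
r · ln(z₂/z₀) = ln(z₁/z₀) ⇒ ln z₀ = (ln z₁ − r·ln z₂)/(1 − r)
ln z₀ = (2.99573 − 0.69004×5.19296) / 0.30996 = -1.8958
z₀ = exp(-1.8958) = 0.1502 m

z₀ ≈ 0.15 m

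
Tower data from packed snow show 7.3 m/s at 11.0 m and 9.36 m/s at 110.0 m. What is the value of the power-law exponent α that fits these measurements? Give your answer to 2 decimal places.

α ≈ 0.11

Power law: V₂/V₁ = (z₂/z₁)^α ⇒ α = ln(V₂/V₁) / ln(z₂/z₁)
α = ln(9.36/7.3) / ln(110.0/11.0) = ln(1.2822) / ln(10.0000)
  = 0.24857 / 2.30259 = 0.10795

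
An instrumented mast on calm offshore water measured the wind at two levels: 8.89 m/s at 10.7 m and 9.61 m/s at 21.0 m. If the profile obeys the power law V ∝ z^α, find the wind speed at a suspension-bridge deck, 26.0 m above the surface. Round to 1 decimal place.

9.8 m/s

First find α: α = ln(V₂/V₁)/ln(z₂/z₁) = ln(9.61/8.89)/ln(21.0/10.7) = 0.07788/0.67428 = 0.1155
Extrapolate from 21.0 m to 26.0 m: V₃ = 9.61 × (26.0/21.0)^0.1155 = 9.61 × 1.0250 = 9.8500 m/s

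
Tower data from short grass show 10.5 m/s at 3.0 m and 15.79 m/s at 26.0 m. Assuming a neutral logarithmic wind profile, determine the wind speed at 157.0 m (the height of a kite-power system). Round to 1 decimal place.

20.2 m/s

Log law: V ∝ ln(z/z₀). From the pair, with r = V₁/V₂ = 0.66498,
ln z₀ = (ln z₁ − r·ln z₂)/(1 − r) = (1.0986 − 0.66498×3.2581)/0.33502 = -3.1877 → z₀ = 0.04127 m
V₃ = V₁ · ln(z₃/z₀)/ln(z₁/z₀) = 10.5 × 8.2439/4.2863 = 20.1949 m/s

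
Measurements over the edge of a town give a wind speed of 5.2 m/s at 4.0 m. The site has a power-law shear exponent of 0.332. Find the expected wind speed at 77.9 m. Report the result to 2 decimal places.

13.94 m/s

Power-law profile: V₂ = V₁ · (z₂/z₁)^α
V₂ = 5.2 × (77.9/4.0)^0.332 = 5.2 × (19.4750)^0.332
    = 5.2 × 2.6798 = 13.9351 m/s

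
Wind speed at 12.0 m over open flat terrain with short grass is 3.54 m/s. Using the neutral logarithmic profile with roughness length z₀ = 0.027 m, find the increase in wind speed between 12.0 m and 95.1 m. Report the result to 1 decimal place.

1.2 m/s

Log law: V₂ = V₁ · ln(z₂/z₀)/ln(z₁/z₀) = 3.54 × 8.1668/6.0968 = 4.7419 m/s
ΔV = 4.7419 − 3.54 = 1.2019 m/s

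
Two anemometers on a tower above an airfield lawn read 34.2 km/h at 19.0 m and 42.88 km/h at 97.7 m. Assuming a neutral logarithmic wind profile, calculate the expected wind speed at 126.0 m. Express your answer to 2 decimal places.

Log law: V ∝ ln(z/z₀). From the pair, with r = V₁/V₂ = 0.79757,
ln z₀ = (ln z₁ − r·ln z₂)/(1 − r) = (2.9444 − 0.79757×4.5819)/0.20243 = -3.5073 → z₀ = 0.02998 m
V₃ = V₁ · ln(z₃/z₀)/ln(z₁/z₀) = 34.2 × 8.3436/6.4518 = 44.2284 km/h

44.23 km/h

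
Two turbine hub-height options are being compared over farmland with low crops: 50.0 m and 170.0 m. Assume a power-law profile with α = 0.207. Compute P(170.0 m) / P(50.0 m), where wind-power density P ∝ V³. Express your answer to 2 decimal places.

Speed ratio: V_B/V_A = (z_B/z_A)^α = (170.0/50.0)^0.207 = (3.4000)^0.207 = 1.28830
Power-density ratio: P_B/P_A = (V_B/V_A)³ = (1.28830)³ = 2.13820

2.14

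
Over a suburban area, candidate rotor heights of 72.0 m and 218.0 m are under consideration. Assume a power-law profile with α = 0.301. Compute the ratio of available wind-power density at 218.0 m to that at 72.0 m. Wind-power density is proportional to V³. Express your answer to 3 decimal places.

2.719

Speed ratio: V_B/V_A = (z_B/z_A)^α = (218.0/72.0)^0.301 = (3.0278)^0.301 = 1.39578
Power-density ratio: P_B/P_A = (V_B/V_A)³ = (1.39578)³ = 2.71929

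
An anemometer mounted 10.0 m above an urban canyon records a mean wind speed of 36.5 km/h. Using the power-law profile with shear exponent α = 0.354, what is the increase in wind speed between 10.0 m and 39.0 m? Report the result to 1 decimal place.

22.6 km/h

Power law: V₂ = V₁ · (z₂/z₁)^α = 36.5 × (3.9000)^0.354 = 59.0921 km/h
ΔV = 59.0921 − 36.5 = 22.5921 km/h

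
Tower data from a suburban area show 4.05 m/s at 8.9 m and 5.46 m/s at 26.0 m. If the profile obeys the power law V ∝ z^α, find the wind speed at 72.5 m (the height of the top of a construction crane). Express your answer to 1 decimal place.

7.3 m/s

First find α: α = ln(V₂/V₁)/ln(z₂/z₁) = ln(5.46/4.05)/ln(26.0/8.9) = 0.29873/1.07205 = 0.2787
Extrapolate from 26.0 m to 72.5 m: V₃ = 5.46 × (72.5/26.0)^0.2787 = 5.46 × 1.3308 = 7.2660 m/s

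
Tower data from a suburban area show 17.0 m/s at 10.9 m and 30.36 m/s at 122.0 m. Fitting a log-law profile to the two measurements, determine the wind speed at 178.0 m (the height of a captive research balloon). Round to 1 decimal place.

Log law: V ∝ ln(z/z₀). From the pair, with r = V₁/V₂ = 0.55995,
ln z₀ = (ln z₁ − r·ln z₂)/(1 − r) = (2.3888 − 0.55995×4.8040)/0.44005 = -0.6845 → z₀ = 0.5043 m
V₃ = V₁ · ln(z₃/z₀)/ln(z₁/z₀) = 17.0 × 5.8663/3.0733 = 32.4496 m/s

32.4 m/s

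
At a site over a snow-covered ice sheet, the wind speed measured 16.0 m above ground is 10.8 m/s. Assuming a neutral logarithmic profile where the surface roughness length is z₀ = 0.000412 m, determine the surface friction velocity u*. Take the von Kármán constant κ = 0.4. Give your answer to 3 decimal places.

Log law: V(z) = (u*/κ) · ln(z/z₀) ⇒ u* = κ · V / ln(z/z₀)
u* = 0.4 × 10.8 / ln(16.0/0.000412) = 0.4 × 10.8 / 10.5671
   = 4.3200 / 10.5671 = 0.4088 m/s

u* ≈ 0.409 m/s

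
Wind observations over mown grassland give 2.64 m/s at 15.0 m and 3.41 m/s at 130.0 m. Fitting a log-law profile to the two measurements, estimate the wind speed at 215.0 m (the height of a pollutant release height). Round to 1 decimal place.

Log law: V ∝ ln(z/z₀). From the pair, with r = V₁/V₂ = 0.77419,
ln z₀ = (ln z₁ − r·ln z₂)/(1 − r) = (2.7081 − 0.77419×4.8675)/0.22581 = -4.6959 → z₀ = 0.009133 m
V₃ = V₁ · ln(z₃/z₀)/ln(z₁/z₀) = 2.64 × 10.0665/7.4039 = 3.5894 m/s

3.6 m/s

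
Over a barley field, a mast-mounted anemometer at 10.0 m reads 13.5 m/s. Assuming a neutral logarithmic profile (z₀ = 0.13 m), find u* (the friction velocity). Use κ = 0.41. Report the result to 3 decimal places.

u* ≈ 1.275 m/s

Log law: V(z) = (u*/κ) · ln(z/z₀) ⇒ u* = κ · V / ln(z/z₀)
u* = 0.41 × 13.5 / ln(10.0/0.13) = 0.41 × 13.5 / 4.3428
   = 5.5350 / 4.3428 = 1.2745 m/s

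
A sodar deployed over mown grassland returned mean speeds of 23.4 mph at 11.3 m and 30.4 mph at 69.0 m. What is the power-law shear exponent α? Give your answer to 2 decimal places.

α ≈ 0.14

Power law: V₂/V₁ = (z₂/z₁)^α ⇒ α = ln(V₂/V₁) / ln(z₂/z₁)
α = ln(30.4/23.4) / ln(69.0/11.3) = ln(1.2991) / ln(6.1062)
  = 0.26171 / 1.80930 = 0.14464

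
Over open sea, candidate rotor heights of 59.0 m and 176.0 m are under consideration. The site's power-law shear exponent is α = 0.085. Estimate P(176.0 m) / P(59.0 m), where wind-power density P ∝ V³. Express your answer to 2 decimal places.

1.32

Speed ratio: V_B/V_A = (z_B/z_A)^α = (176.0/59.0)^0.085 = (2.9831)^0.085 = 1.09735
Power-density ratio: P_B/P_A = (V_B/V_A)³ = (1.09735)³ = 1.32141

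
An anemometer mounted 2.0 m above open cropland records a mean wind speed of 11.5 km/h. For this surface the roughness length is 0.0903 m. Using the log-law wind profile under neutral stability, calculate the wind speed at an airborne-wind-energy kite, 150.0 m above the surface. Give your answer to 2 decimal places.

27.53 km/h

Log law: V(z) ∝ ln(z/z₀), so V₂/V₁ = ln(z₂/z₀) / ln(z₁/z₀).
ln(150.0/0.0903) = 7.4153, ln(2.0/0.0903) = 3.0978
V₂ = 11.5 × 7.4153/3.0978 = 11.5 × 2.3937 = 27.5280 km/h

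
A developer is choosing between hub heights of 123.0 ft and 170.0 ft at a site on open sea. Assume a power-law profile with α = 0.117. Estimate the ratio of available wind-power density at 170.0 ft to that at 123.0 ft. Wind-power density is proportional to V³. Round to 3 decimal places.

1.120

Speed ratio: V_B/V_A = (z_B/z_A)^α = (170.0/123.0)^0.117 = (1.3821)^0.117 = 1.03859
Power-density ratio: P_B/P_A = (V_B/V_A)³ = (1.03859)³ = 1.12029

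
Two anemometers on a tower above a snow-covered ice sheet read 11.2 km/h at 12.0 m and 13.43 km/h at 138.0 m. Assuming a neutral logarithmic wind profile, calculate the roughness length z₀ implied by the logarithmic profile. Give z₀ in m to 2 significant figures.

z₀ ≈ 0.000056 m

Log law: V(z) ∝ ln(z/z₀). With r = V₁/V₂ = 11.2/13.43 = 0.83395,
r · ln(z₂/z₀) = ln(z₁/z₀) ⇒ ln z₀ = (ln z₁ − r·ln z₂)/(1 − r)
ln z₀ = (2.48491 − 0.83395×4.92725) / 0.16605 = -9.7816
z₀ = exp(-9.7816) = 0.00005648 m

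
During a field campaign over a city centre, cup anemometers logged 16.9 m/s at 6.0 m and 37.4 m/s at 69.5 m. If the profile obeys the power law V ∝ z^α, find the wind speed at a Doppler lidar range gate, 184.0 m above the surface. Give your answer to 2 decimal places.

51.28 m/s

First find α: α = ln(V₂/V₁)/ln(z₂/z₁) = ln(37.4/16.9)/ln(69.5/6.0) = 0.79436/2.44957 = 0.3243
Extrapolate from 69.5 m to 184.0 m: V₃ = 37.4 × (184.0/69.5)^0.3243 = 37.4 × 1.3713 = 51.2849 m/s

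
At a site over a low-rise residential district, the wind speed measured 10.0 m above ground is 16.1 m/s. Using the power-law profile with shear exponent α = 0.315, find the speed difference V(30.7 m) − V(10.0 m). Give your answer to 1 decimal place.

6.8 m/s

Power law: V₂ = V₁ · (z₂/z₁)^α = 16.1 × (3.0700)^0.315 = 22.9232 m/s
ΔV = 22.9232 − 16.1 = 6.8232 m/s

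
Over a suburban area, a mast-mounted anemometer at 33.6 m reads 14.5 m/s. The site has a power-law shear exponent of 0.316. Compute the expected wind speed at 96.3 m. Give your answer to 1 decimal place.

20.2 m/s

Power-law profile: V₂ = V₁ · (z₂/z₁)^α
V₂ = 14.5 × (96.3/33.6)^0.316 = 14.5 × (2.8661)^0.316
    = 14.5 × 1.3948 = 20.2242 m/s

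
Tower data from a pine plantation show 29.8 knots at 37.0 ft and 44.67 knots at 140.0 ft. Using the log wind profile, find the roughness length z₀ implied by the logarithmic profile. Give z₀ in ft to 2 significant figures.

z₀ ≈ 2.6 ft

Log law: V(z) ∝ ln(z/z₀). With r = V₁/V₂ = 29.8/44.67 = 0.66711,
r · ln(z₂/z₀) = ln(z₁/z₀) ⇒ ln z₀ = (ln z₁ − r·ln z₂)/(1 − r)
ln z₀ = (3.61092 − 0.66711×4.94164) / 0.33289 = 0.9441
z₀ = exp(0.9441) = 2.570 ft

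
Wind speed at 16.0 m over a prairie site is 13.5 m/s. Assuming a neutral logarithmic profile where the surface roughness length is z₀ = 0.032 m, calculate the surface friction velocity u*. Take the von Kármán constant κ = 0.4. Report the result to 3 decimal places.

u* ≈ 0.869 m/s

Log law: V(z) = (u*/κ) · ln(z/z₀) ⇒ u* = κ · V / ln(z/z₀)
u* = 0.4 × 13.5 / ln(16.0/0.032) = 0.4 × 13.5 / 6.2146
   = 5.4000 / 6.2146 = 0.8689 m/s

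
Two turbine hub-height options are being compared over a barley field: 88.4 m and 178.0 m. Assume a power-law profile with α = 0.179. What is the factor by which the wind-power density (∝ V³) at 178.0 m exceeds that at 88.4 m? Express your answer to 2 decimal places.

1.46

Speed ratio: V_B/V_A = (z_B/z_A)^α = (178.0/88.4)^0.179 = (2.0136)^0.179 = 1.13347
Power-density ratio: P_B/P_A = (V_B/V_A)³ = (1.13347)³ = 1.45623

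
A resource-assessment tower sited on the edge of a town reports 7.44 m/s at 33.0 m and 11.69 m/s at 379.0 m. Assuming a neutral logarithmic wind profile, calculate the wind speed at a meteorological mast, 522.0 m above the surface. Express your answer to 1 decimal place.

12.2 m/s

Log law: V ∝ ln(z/z₀). From the pair, with r = V₁/V₂ = 0.63644,
ln z₀ = (ln z₁ − r·ln z₂)/(1 − r) = (3.4965 − 0.63644×5.9375)/0.36356 = -0.7767 → z₀ = 0.4599 m
V₃ = V₁ · ln(z₃/z₀)/ln(z₁/z₀) = 7.44 × 7.0344/4.2732 = 12.2474 m/s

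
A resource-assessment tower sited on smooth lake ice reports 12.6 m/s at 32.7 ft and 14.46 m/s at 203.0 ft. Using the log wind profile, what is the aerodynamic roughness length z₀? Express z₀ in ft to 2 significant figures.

Log law: V(z) ∝ ln(z/z₀). With r = V₁/V₂ = 12.6/14.46 = 0.87137,
r · ln(z₂/z₀) = ln(z₁/z₀) ⇒ ln z₀ = (ln z₁ − r·ln z₂)/(1 − r)
ln z₀ = (3.48738 − 0.87137×5.31321) / 0.12863 = -8.8812
z₀ = exp(-8.8812) = 0.0001390 ft

z₀ ≈ 0.00014 ft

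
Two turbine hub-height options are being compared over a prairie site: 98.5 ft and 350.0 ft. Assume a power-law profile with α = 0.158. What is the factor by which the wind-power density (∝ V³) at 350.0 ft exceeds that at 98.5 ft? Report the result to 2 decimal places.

Speed ratio: V_B/V_A = (z_B/z_A)^α = (350.0/98.5)^0.158 = (3.5533)^0.158 = 1.22180
Power-density ratio: P_B/P_A = (V_B/V_A)³ = (1.22180)³ = 1.82389

1.82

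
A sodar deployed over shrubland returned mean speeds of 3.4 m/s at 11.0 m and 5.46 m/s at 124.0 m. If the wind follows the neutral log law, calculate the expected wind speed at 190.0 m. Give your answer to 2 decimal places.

5.82 m/s

Log law: V ∝ ln(z/z₀). From the pair, with r = V₁/V₂ = 0.62271,
ln z₀ = (ln z₁ − r·ln z₂)/(1 − r) = (2.3979 − 0.62271×4.8203)/0.37729 = -1.6002 → z₀ = 0.2019 m
V₃ = V₁ · ln(z₃/z₀)/ln(z₁/z₀) = 3.4 × 6.8472/3.9981 = 5.8229 m/s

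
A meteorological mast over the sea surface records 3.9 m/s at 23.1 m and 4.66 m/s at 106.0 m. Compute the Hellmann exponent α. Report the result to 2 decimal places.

Power law: V₂/V₁ = (z₂/z₁)^α ⇒ α = ln(V₂/V₁) / ln(z₂/z₁)
α = ln(4.66/3.9) / ln(106.0/23.1) = ln(1.1949) / ln(4.5887)
  = 0.17804 / 1.52361 = 0.11685

α ≈ 0.12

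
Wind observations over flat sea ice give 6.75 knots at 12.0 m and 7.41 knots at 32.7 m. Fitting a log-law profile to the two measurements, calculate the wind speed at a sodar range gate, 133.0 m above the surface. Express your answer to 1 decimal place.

8.3 knots

Log law: V ∝ ln(z/z₀). From the pair, with r = V₁/V₂ = 0.91093,
ln z₀ = (ln z₁ − r·ln z₂)/(1 − r) = (2.4849 − 0.91093×3.4874)/0.08907 = -7.7676 → z₀ = 0.0004232 m
V₃ = V₁ · ln(z₃/z₀)/ln(z₁/z₀) = 6.75 × 12.6580/10.2525 = 8.3337 knots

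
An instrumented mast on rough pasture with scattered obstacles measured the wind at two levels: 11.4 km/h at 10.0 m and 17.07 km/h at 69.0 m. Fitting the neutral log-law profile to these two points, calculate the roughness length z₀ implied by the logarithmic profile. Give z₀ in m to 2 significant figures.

Log law: V(z) ∝ ln(z/z₀). With r = V₁/V₂ = 11.4/17.07 = 0.66784,
r · ln(z₂/z₀) = ln(z₁/z₀) ⇒ ln z₀ = (ln z₁ − r·ln z₂)/(1 − r)
ln z₀ = (2.30259 − 0.66784×4.23411) / 0.33216 = -1.5809
z₀ = exp(-1.5809) = 0.2058 m

z₀ ≈ 0.21 m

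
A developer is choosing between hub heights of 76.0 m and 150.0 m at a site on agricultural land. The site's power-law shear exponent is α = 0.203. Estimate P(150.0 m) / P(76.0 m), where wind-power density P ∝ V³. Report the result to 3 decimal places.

1.513

Speed ratio: V_B/V_A = (z_B/z_A)^α = (150.0/76.0)^0.203 = (1.9737)^0.203 = 1.14800
Power-density ratio: P_B/P_A = (V_B/V_A)³ = (1.14800)³ = 1.51295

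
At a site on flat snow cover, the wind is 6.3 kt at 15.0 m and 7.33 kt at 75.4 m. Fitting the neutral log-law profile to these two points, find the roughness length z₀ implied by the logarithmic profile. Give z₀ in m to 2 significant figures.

Log law: V(z) ∝ ln(z/z₀). With r = V₁/V₂ = 6.3/7.33 = 0.85948,
r · ln(z₂/z₀) = ln(z₁/z₀) ⇒ ln z₀ = (ln z₁ − r·ln z₂)/(1 − r)
ln z₀ = (2.70805 − 0.85948×4.32281) / 0.14052 = -7.1686
z₀ = exp(-7.1686) = 0.0007704 m

z₀ ≈ 0.00077 m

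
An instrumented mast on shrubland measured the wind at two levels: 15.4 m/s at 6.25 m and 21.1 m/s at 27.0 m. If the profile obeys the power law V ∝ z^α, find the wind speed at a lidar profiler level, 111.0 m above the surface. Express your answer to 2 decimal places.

First find α: α = ln(V₂/V₁)/ln(z₂/z₁) = ln(21.1/15.4)/ln(27.0/6.25) = 0.31491/1.46326 = 0.2152
Extrapolate from 27.0 m to 111.0 m: V₃ = 21.1 × (111.0/27.0)^0.2152 = 21.1 × 1.3556 = 28.6030 m/s

28.60 m/s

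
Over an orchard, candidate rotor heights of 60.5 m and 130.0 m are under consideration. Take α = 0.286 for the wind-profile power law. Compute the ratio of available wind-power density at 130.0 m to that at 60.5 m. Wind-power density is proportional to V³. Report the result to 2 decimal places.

Speed ratio: V_B/V_A = (z_B/z_A)^α = (130.0/60.5)^0.286 = (2.1488)^0.286 = 1.24453
Power-density ratio: P_B/P_A = (V_B/V_A)³ = (1.24453)³ = 1.92760

1.93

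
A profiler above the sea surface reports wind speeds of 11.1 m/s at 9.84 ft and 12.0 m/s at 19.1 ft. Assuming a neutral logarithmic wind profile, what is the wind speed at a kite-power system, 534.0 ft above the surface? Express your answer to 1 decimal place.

Log law: V ∝ ln(z/z₀). From the pair, with r = V₁/V₂ = 0.92500,
ln z₀ = (ln z₁ − r·ln z₂)/(1 − r) = (2.2865 − 0.92500×2.9497)/0.07500 = -5.8934 → z₀ = 0.002758 ft
V₃ = V₁ · ln(z₃/z₀)/ln(z₁/z₀) = 11.1 × 12.1738/8.1799 = 16.5197 m/s

16.5 m/s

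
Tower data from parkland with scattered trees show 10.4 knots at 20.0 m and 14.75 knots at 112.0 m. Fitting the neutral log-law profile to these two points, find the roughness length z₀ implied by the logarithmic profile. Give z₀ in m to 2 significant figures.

Log law: V(z) ∝ ln(z/z₀). With r = V₁/V₂ = 10.4/14.75 = 0.70508,
r · ln(z₂/z₀) = ln(z₁/z₀) ⇒ ln z₀ = (ln z₁ − r·ln z₂)/(1 − r)
ln z₀ = (2.99573 − 0.70508×4.71850) / 0.29492 = -1.1231
z₀ = exp(-1.1231) = 0.3253 m

z₀ ≈ 0.33 m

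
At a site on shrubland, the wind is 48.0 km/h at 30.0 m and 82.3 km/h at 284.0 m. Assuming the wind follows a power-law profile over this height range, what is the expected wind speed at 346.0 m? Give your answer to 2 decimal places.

86.29 km/h

First find α: α = ln(V₂/V₁)/ln(z₂/z₁) = ln(82.3/48.0)/ln(284.0/30.0) = 0.53917/2.24778 = 0.2399
Extrapolate from 284.0 m to 346.0 m: V₃ = 82.3 × (346.0/284.0)^0.2399 = 82.3 × 1.0485 = 86.2920 km/h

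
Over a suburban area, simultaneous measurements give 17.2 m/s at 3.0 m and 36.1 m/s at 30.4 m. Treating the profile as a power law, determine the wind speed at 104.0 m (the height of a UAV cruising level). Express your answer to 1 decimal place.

53.5 m/s

First find α: α = ln(V₂/V₁)/ln(z₂/z₁) = ln(36.1/17.2)/ln(30.4/3.0) = 0.74138/2.31583 = 0.3201
Extrapolate from 30.4 m to 104.0 m: V₃ = 36.1 × (104.0/30.4)^0.3201 = 36.1 × 1.4825 = 53.5194 m/s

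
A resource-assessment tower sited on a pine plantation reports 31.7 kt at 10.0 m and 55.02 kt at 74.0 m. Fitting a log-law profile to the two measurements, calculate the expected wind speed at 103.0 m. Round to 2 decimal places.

58.87 kt

Log law: V ∝ ln(z/z₀). From the pair, with r = V₁/V₂ = 0.57615,
ln z₀ = (ln z₁ − r·ln z₂)/(1 − r) = (2.3026 − 0.57615×4.3041)/0.42385 = -0.4181 → z₀ = 0.6583 m
V₃ = V₁ · ln(z₃/z₀)/ln(z₁/z₀) = 31.7 × 5.0529/2.7207 = 58.8727 kt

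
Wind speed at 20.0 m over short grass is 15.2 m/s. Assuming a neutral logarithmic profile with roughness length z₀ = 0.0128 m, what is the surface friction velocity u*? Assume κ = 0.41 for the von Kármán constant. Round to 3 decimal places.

Log law: V(z) = (u*/κ) · ln(z/z₀) ⇒ u* = κ · V / ln(z/z₀)
u* = 0.41 × 15.2 / ln(20.0/0.0128) = 0.41 × 15.2 / 7.3540
   = 6.2320 / 7.3540 = 0.8474 m/s

u* ≈ 0.847 m/s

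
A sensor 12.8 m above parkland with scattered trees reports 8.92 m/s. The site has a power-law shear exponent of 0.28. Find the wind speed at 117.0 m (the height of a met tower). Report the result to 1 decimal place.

16.6 m/s

Power-law profile: V₂ = V₁ · (z₂/z₁)^α
V₂ = 8.92 × (117.0/12.8)^0.28 = 8.92 × (9.1406)^0.28
    = 8.92 × 1.8581 = 16.5744 m/s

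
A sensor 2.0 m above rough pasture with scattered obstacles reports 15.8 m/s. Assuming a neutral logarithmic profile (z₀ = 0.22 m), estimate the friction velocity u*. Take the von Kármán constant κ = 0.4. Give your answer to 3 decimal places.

u* ≈ 2.863 m/s

Log law: V(z) = (u*/κ) · ln(z/z₀) ⇒ u* = κ · V / ln(z/z₀)
u* = 0.4 × 15.8 / ln(2.0/0.22) = 0.4 × 15.8 / 2.2073
   = 6.3200 / 2.2073 = 2.8633 m/s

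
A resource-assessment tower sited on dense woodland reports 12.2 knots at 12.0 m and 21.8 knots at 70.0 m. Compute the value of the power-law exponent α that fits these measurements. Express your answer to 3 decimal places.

α ≈ 0.329

Power law: V₂/V₁ = (z₂/z₁)^α ⇒ α = ln(V₂/V₁) / ln(z₂/z₁)
α = ln(21.8/12.2) / ln(70.0/12.0) = ln(1.7869) / ln(5.8333)
  = 0.58047 / 1.76359 = 0.32914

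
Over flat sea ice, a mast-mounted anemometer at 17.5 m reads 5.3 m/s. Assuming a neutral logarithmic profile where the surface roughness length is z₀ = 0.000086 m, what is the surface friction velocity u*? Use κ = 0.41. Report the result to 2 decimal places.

Log law: V(z) = (u*/κ) · ln(z/z₀) ⇒ u* = κ · V / ln(z/z₀)
u* = 0.41 × 5.3 / ln(17.5/0.000086) = 0.41 × 5.3 / 12.2234
   = 2.1730 / 12.2234 = 0.1778 m/s

u* ≈ 0.18 m/s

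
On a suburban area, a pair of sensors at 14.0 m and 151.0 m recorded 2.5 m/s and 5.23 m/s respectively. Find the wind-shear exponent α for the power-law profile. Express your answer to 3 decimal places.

α ≈ 0.310

Power law: V₂/V₁ = (z₂/z₁)^α ⇒ α = ln(V₂/V₁) / ln(z₂/z₁)
α = ln(5.23/2.5) / ln(151.0/14.0) = ln(2.0920) / ln(10.7857)
  = 0.73812 / 2.37822 = 0.31037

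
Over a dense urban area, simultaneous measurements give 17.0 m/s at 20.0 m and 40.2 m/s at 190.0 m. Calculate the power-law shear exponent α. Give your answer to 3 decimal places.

α ≈ 0.382

Power law: V₂/V₁ = (z₂/z₁)^α ⇒ α = ln(V₂/V₁) / ln(z₂/z₁)
α = ln(40.2/17.0) / ln(190.0/20.0) = ln(2.3647) / ln(9.5000)
  = 0.86065 / 2.25129 = 0.38229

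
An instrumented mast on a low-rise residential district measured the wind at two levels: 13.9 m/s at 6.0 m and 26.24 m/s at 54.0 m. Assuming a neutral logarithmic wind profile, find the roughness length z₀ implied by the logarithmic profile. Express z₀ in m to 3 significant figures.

Log law: V(z) ∝ ln(z/z₀). With r = V₁/V₂ = 13.9/26.24 = 0.52973,
r · ln(z₂/z₀) = ln(z₁/z₀) ⇒ ln z₀ = (ln z₁ − r·ln z₂)/(1 − r)
ln z₀ = (1.79176 − 0.52973×3.98898) / 0.47027 = -0.6832
z₀ = exp(-0.6832) = 0.5050 m

z₀ ≈ 0.505 m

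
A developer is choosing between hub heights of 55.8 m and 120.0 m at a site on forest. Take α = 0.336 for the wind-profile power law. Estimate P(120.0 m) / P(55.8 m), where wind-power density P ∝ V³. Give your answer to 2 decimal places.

Speed ratio: V_B/V_A = (z_B/z_A)^α = (120.0/55.8)^0.336 = (2.1505)^0.336 = 1.29341
Power-density ratio: P_B/P_A = (V_B/V_A)³ = (1.29341)³ = 2.16375

2.16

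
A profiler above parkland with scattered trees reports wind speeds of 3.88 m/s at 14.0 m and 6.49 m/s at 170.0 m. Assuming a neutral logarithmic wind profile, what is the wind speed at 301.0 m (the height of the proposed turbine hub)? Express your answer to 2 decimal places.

7.09 m/s

Log law: V ∝ ln(z/z₀). From the pair, with r = V₁/V₂ = 0.59784,
ln z₀ = (ln z₁ − r·ln z₂)/(1 − r) = (2.6391 − 0.59784×5.1358)/0.40216 = -1.0726 → z₀ = 0.3421 m
V₃ = V₁ · ln(z₃/z₀)/ln(z₁/z₀) = 3.88 × 6.7797/3.7116 = 7.0872 m/s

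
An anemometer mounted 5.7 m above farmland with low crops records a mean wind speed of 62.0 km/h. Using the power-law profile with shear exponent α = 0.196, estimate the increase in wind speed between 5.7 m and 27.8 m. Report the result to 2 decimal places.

Power law: V₂ = V₁ · (z₂/z₁)^α = 62.0 × (4.8772)^0.196 = 84.5810 km/h
ΔV = 84.5810 − 62.0 = 22.5810 km/h

22.58 km/h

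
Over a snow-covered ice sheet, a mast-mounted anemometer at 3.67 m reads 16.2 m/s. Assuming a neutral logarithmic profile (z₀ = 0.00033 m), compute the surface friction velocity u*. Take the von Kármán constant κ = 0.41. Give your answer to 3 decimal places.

u* ≈ 0.713 m/s

Log law: V(z) = (u*/κ) · ln(z/z₀) ⇒ u* = κ · V / ln(z/z₀)
u* = 0.41 × 16.2 / ln(3.67/0.00033) = 0.41 × 16.2 / 9.3166
   = 6.6420 / 9.3166 = 0.7129 m/s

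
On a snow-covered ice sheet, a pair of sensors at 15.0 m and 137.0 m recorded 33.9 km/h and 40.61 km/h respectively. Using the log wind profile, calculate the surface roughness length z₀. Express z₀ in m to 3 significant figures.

Log law: V(z) ∝ ln(z/z₀). With r = V₁/V₂ = 33.9/40.61 = 0.83477,
r · ln(z₂/z₀) = ln(z₁/z₀) ⇒ ln z₀ = (ln z₁ − r·ln z₂)/(1 − r)
ln z₀ = (2.70805 − 0.83477×4.91998) / 0.16523 = -8.4670
z₀ = exp(-8.4670) = 0.0002103 m

z₀ ≈ 0.000210 m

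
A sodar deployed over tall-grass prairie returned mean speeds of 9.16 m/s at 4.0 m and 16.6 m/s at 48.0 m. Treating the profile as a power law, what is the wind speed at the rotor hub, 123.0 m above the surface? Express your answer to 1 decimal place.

First find α: α = ln(V₂/V₁)/ln(z₂/z₁) = ln(16.6/9.16)/ln(48.0/4.0) = 0.59456/2.48491 = 0.2393
Extrapolate from 48.0 m to 123.0 m: V₃ = 16.6 × (123.0/48.0)^0.2393 = 16.6 × 1.2525 = 20.7916 m/s

20.8 m/s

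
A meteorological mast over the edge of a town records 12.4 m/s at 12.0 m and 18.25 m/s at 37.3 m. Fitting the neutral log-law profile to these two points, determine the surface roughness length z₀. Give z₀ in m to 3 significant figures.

Log law: V(z) ∝ ln(z/z₀). With r = V₁/V₂ = 12.4/18.25 = 0.67945,
r · ln(z₂/z₀) = ln(z₁/z₀) ⇒ ln z₀ = (ln z₁ − r·ln z₂)/(1 − r)
ln z₀ = (2.48491 − 0.67945×3.61899) / 0.32055 = 0.0810
z₀ = exp(0.0810) = 1.084 m

z₀ ≈ 1.08 m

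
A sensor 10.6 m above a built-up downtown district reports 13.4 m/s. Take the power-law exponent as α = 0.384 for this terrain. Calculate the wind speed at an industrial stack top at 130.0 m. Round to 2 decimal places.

Power-law profile: V₂ = V₁ · (z₂/z₁)^α
V₂ = 13.4 × (130.0/10.6)^0.384 = 13.4 × (12.2642)^0.384
    = 13.4 × 2.6184 = 35.0866 m/s

35.09 m/s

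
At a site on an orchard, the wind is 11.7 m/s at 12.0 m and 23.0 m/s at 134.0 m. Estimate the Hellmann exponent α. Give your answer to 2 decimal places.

Power law: V₂/V₁ = (z₂/z₁)^α ⇒ α = ln(V₂/V₁) / ln(z₂/z₁)
α = ln(23.0/11.7) / ln(134.0/12.0) = ln(1.9658) / ln(11.1667)
  = 0.67591 / 2.41293 = 0.28012

α ≈ 0.28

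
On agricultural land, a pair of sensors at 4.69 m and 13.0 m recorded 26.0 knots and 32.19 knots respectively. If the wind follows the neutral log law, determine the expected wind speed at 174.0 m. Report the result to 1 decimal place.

47.9 knots

Log law: V ∝ ln(z/z₀). From the pair, with r = V₁/V₂ = 0.80770,
ln z₀ = (ln z₁ − r·ln z₂)/(1 − r) = (1.5454 − 0.80770×2.5649)/0.19230 = -2.7369 → z₀ = 0.06477 m
V₃ = V₁ · ln(z₃/z₀)/ln(z₁/z₀) = 26.0 × 7.8959/4.2823 = 47.9401 knots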